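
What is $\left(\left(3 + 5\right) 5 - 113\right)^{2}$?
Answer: $5329$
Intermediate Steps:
$\left(\left(3 + 5\right) 5 - 113\right)^{2} = \left(8 \cdot 5 - 113\right)^{2} = \left(40 - 113\right)^{2} = \left(-73\right)^{2} = 5329$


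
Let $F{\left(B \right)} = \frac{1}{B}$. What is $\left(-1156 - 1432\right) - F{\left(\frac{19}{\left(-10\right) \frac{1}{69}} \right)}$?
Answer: $- \frac{3392858}{1311} \approx -2588.0$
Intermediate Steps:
$\left(-1156 - 1432\right) - F{\left(\frac{19}{\left(-10\right) \frac{1}{69}} \right)} = \left(-1156 - 1432\right) - \frac{1}{19 \frac{1}{\left(-10\right) \frac{1}{69}}} = -2588 - \frac{1}{19 \frac{1}{\left(-10\right) \frac{1}{69}}} = -2588 - \frac{1}{19 \frac{1}{- \frac{10}{69}}} = -2588 - \frac{1}{19 \left(- \frac{69}{10}\right)} = -2588 - \frac{1}{- \frac{1311}{10}} = -2588 - - \frac{10}{1311} = -2588 + \frac{10}{1311} = - \frac{3392858}{1311}$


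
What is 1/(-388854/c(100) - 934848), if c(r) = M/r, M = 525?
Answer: -7/7062408 ≈ -9.9116e-7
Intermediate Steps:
c(r) = 525/r
1/(-388854/c(100) - 934848) = 1/(-388854/(525/100) - 934848) = 1/(-388854/(525*(1/100)) - 934848) = 1/(-388854/21/4 - 934848) = 1/(-388854*4/21 - 934848) = 1/(-518472/7 - 934848) = 1/(-7062408/7) = -7/7062408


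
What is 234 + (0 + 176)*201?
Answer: 35610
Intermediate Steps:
234 + (0 + 176)*201 = 234 + 176*201 = 234 + 35376 = 35610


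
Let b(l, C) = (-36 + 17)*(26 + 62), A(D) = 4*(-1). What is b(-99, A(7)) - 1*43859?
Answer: -45531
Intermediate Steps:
A(D) = -4
b(l, C) = -1672 (b(l, C) = -19*88 = -1672)
b(-99, A(7)) - 1*43859 = -1672 - 1*43859 = -1672 - 43859 = -45531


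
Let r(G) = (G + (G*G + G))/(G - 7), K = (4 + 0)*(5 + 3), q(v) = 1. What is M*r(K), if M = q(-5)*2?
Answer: 2176/25 ≈ 87.040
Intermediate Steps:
K = 32 (K = 4*8 = 32)
M = 2 (M = 1*2 = 2)
r(G) = (G² + 2*G)/(-7 + G) (r(G) = (G + (G² + G))/(-7 + G) = (G + (G + G²))/(-7 + G) = (G² + 2*G)/(-7 + G))
M*r(K) = 2*(32*(2 + 32)/(-7 + 32)) = 2*(32*34/25) = 2*(32*(1/25)*34) = 2*(1088/25) = 2176/25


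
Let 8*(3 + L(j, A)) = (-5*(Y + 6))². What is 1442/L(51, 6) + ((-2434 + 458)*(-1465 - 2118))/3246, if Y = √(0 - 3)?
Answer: 4*(-237855511*I + 88500100*√3)/(1623*(-267*I + 100*√3)) ≈ 2191.3 - 6.5756*I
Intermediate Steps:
Y = I*√3 (Y = √(-3) = I*√3 ≈ 1.732*I)
L(j, A) = -3 + (-30 - 5*I*√3)²/8 (L(j, A) = -3 + (-5*(I*√3 + 6))²/8 = -3 + (-5*(6 + I*√3))²/8 = -3 + (-30 - 5*I*√3)²/8)
1442/L(51, 6) + ((-2434 + 458)*(-1465 - 2118))/3246 = 1442/(801/8 + 75*I*√3/2) + ((-2434 + 458)*(-1465 - 2118))/3246 = 1442/(801/8 + 75*I*√3/2) - 1976*(-3583)*(1/3246) = 1442/(801/8 + 75*I*√3/2) + 7080008*(1/3246) = 1442/(801/8 + 75*I*√3/2) + 3540004/1623 = 3540004/1623 + 1442/(801/8 + 75*I*√3/2)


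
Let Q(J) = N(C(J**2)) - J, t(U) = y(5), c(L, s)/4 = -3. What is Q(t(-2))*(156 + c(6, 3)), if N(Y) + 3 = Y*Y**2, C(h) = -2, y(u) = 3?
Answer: -2016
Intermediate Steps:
c(L, s) = -12 (c(L, s) = 4*(-3) = -12)
t(U) = 3
N(Y) = -3 + Y**3 (N(Y) = -3 + Y*Y**2 = -3 + Y**3)
Q(J) = -11 - J (Q(J) = (-3 + (-2)**3) - J = (-3 - 8) - J = -11 - J)
Q(t(-2))*(156 + c(6, 3)) = (-11 - 1*3)*(156 - 12) = (-11 - 3)*144 = -14*144 = -2016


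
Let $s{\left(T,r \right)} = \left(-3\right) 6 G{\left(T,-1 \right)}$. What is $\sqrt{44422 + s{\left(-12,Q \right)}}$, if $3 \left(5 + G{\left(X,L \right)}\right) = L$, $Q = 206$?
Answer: $\sqrt{44518} \approx 210.99$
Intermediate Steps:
$G{\left(X,L \right)} = -5 + \frac{L}{3}$
$s{\left(T,r \right)} = 96$ ($s{\left(T,r \right)} = \left(-3\right) 6 \left(-5 + \frac{1}{3} \left(-1\right)\right) = - 18 \left(-5 - \frac{1}{3}\right) = \left(-18\right) \left(- \frac{16}{3}\right) = 96$)
$\sqrt{44422 + s{\left(-12,Q \right)}} = \sqrt{44422 + 96} = \sqrt{44518}$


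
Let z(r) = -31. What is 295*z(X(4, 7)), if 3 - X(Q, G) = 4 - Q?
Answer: -9145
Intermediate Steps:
X(Q, G) = -1 + Q (X(Q, G) = 3 - (4 - Q) = 3 + (-4 + Q) = -1 + Q)
295*z(X(4, 7)) = 295*(-31) = -9145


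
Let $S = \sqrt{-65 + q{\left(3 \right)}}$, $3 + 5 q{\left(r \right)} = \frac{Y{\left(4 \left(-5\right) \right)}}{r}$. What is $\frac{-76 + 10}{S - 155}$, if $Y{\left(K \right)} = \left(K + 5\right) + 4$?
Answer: $\frac{15345}{36137} + \frac{33 i \sqrt{597}}{36137} \approx 0.42463 + 0.022313 i$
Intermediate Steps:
$Y{\left(K \right)} = 9 + K$ ($Y{\left(K \right)} = \left(5 + K\right) + 4 = 9 + K$)
$q{\left(r \right)} = - \frac{3}{5} - \frac{11}{5 r}$ ($q{\left(r \right)} = - \frac{3}{5} + \frac{\left(9 + 4 \left(-5\right)\right) \frac{1}{r}}{5} = - \frac{3}{5} + \frac{\left(9 - 20\right) \frac{1}{r}}{5} = - \frac{3}{5} + \frac{\left(-11\right) \frac{1}{r}}{5} = - \frac{3}{5} - \frac{11}{5 r}$)
$S = \frac{i \sqrt{597}}{3}$ ($S = \sqrt{-65 + \frac{-11 - 9}{5 \cdot 3}} = \sqrt{-65 + \frac{1}{5} \cdot \frac{1}{3} \left(-11 - 9\right)} = \sqrt{-65 + \frac{1}{5} \cdot \frac{1}{3} \left(-20\right)} = \sqrt{-65 - \frac{4}{3}} = \sqrt{- \frac{199}{3}} = \frac{i \sqrt{597}}{3} \approx 8.1445 i$)
$\frac{-76 + 10}{S - 155} = \frac{-76 + 10}{\frac{i \sqrt{597}}{3} - 155} = - \frac{66}{-155 + \frac{i \sqrt{597}}{3}}$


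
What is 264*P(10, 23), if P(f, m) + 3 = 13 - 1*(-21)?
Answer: 8184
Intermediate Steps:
P(f, m) = 31 (P(f, m) = -3 + (13 - 1*(-21)) = -3 + (13 + 21) = -3 + 34 = 31)
264*P(10, 23) = 264*31 = 8184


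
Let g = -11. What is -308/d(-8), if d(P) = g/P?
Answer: -224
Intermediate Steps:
d(P) = -11/P
-308/d(-8) = -308/((-11/(-8))) = -308/((-11*(-⅛))) = -308/11/8 = -308*8/11 = -224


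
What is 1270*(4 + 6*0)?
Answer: 5080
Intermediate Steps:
1270*(4 + 6*0) = 1270*(4 + 0) = 1270*4 = 5080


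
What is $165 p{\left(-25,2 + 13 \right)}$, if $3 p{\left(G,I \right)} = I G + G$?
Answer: $-22000$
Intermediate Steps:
$p{\left(G,I \right)} = \frac{G}{3} + \frac{G I}{3}$ ($p{\left(G,I \right)} = \frac{I G + G}{3} = \frac{G I + G}{3} = \frac{G + G I}{3} = \frac{G}{3} + \frac{G I}{3}$)
$165 p{\left(-25,2 + 13 \right)} = 165 \cdot \frac{1}{3} \left(-25\right) \left(1 + \left(2 + 13\right)\right) = 165 \cdot \frac{1}{3} \left(-25\right) \left(1 + 15\right) = 165 \cdot \frac{1}{3} \left(-25\right) 16 = 165 \left(- \frac{400}{3}\right) = -22000$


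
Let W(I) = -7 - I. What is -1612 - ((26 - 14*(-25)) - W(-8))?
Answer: -1987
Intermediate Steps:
-1612 - ((26 - 14*(-25)) - W(-8)) = -1612 - ((26 - 14*(-25)) - (-7 - 1*(-8))) = -1612 - ((26 + 350) - (-7 + 8)) = -1612 - (376 - 1*1) = -1612 - (376 - 1) = -1612 - 1*375 = -1612 - 375 = -1987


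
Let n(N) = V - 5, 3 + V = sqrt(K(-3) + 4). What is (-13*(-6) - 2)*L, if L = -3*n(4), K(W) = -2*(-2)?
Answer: 1824 - 456*sqrt(2) ≈ 1179.1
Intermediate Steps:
K(W) = 4
V = -3 + 2*sqrt(2) (V = -3 + sqrt(4 + 4) = -3 + sqrt(8) = -3 + 2*sqrt(2) ≈ -0.17157)
n(N) = -8 + 2*sqrt(2) (n(N) = (-3 + 2*sqrt(2)) - 5 = -8 + 2*sqrt(2))
L = 24 - 6*sqrt(2) (L = -3*(-8 + 2*sqrt(2)) = 24 - 6*sqrt(2) ≈ 15.515)
(-13*(-6) - 2)*L = (-13*(-6) - 2)*(24 - 6*sqrt(2)) = (78 - 2)*(24 - 6*sqrt(2)) = 76*(24 - 6*sqrt(2)) = 1824 - 456*sqrt(2)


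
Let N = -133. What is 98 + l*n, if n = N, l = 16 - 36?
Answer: 2758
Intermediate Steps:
l = -20
n = -133
98 + l*n = 98 - 20*(-133) = 98 + 2660 = 2758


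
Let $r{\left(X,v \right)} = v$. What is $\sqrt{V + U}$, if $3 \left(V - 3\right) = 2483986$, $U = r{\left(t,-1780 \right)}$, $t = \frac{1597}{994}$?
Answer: $\frac{\sqrt{7435965}}{3} \approx 908.97$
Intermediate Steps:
$t = \frac{1597}{994}$ ($t = 1597 \cdot \frac{1}{994} = \frac{1597}{994} \approx 1.6066$)
$U = -1780$
$V = \frac{2483995}{3}$ ($V = 3 + \frac{1}{3} \cdot 2483986 = 3 + \frac{2483986}{3} = \frac{2483995}{3} \approx 8.28 \cdot 10^{5}$)
$\sqrt{V + U} = \sqrt{\frac{2483995}{3} - 1780} = \sqrt{\frac{2478655}{3}} = \frac{\sqrt{7435965}}{3}$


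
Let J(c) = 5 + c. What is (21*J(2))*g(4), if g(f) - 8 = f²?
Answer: 3528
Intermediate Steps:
g(f) = 8 + f²
(21*J(2))*g(4) = (21*(5 + 2))*(8 + 4²) = (21*7)*(8 + 16) = 147*24 = 3528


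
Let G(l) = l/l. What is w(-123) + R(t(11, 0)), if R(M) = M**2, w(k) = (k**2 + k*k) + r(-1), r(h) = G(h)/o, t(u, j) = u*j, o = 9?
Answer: 272323/9 ≈ 30258.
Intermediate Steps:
G(l) = 1
t(u, j) = j*u
r(h) = 1/9
w(k) = 1/9 + 2*k**2 (w(k) = (k**2 + k*k) + 1/9 = (k**2 + k**2) + 1/9 = 2*k**2 + 1/9 = 1/9 + 2*k**2)
w(-123) + R(t(11, 0)) = (1/9 + 2*(-123)**2) + (0*11)**2 = (1/9 + 2*15129) + 0**2 = (1/9 + 30258) + 0 = 272323/9 + 0 = 272323/9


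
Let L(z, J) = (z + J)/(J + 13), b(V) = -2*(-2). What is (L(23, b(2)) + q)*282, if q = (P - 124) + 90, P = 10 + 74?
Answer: 247314/17 ≈ 14548.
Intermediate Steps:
b(V) = 4
P = 84
L(z, J) = (J + z)/(13 + J)
q = 50 (q = (84 - 124) + 90 = -40 + 90 = 50)
(L(23, b(2)) + q)*282 = ((4 + 23)/(13 + 4) + 50)*282 = (27/17 + 50)*282 = (877/17)*282 = 247314/17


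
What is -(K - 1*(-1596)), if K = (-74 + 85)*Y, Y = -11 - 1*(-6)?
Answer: -1541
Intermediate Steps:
Y = -5 (Y = -11 + 6 = -5)
K = -55 (K = (-74 + 85)*(-5) = 11*(-5) = -55)
-(K - 1*(-1596)) = -(-55 - 1*(-1596)) = -(-55 + 1596) = -1*1541 = -1541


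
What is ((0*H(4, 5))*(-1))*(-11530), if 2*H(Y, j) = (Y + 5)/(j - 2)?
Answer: 0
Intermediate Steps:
H(Y, j) = (5 + Y)/(2*(-2 + j)) (H(Y, j) = ((Y + 5)/(j - 2))/2 = ((5 + Y)/(-2 + j))/2 = (5 + Y)/(2*(-2 + j)))
((0*H(4, 5))*(-1))*(-11530) = ((0*((5 + 4)/(2*(-2 + 5))))*(-1))*(-11530) = ((0*((½)*9/3))*(-1))*(-11530) = ((0*((½)*(⅓)*9))*(-1))*(-11530) = ((0*(3/2))*(-1))*(-11530) = (0*(-1))*(-11530) = 0*(-11530) = 0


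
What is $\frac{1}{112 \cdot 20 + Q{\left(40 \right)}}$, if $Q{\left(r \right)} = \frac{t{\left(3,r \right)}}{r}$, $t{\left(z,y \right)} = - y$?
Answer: $\frac{1}{2239} \approx 0.00044663$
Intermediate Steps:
$Q{\left(r \right)} = -1$ ($Q{\left(r \right)} = \frac{\left(-1\right) r}{r} = -1$)
$\frac{1}{112 \cdot 20 + Q{\left(40 \right)}} = \frac{1}{112 \cdot 20 - 1} = \frac{1}{2240 - 1} = \frac{1}{2239}$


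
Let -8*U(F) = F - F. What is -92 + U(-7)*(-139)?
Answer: -92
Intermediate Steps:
U(F) = 0 (U(F) = -(F - F)/8 = -⅛*0 = 0)
-92 + U(-7)*(-139) = -92 + 0*(-139) = -92 + 0 = -92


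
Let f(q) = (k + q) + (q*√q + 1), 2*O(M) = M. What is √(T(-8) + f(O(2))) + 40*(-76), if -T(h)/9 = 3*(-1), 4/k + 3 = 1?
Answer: -3040 + 2*√7 ≈ -3034.7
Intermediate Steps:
k = -2 (k = 4/(-3 + 1) = 4/(-2) = 4*(-½) = -2)
O(M) = M/2
T(h) = 27 (T(h) = -27*(-1) = -9*(-3) = 27)
f(q) = -1 + q + q^(3/2) (f(q) = (-2 + q) + (q*√q + 1) = (-2 + q) + (q^(3/2) + 1) = (-2 + q) + (1 + q^(3/2)) = -1 + q + q^(3/2))
√(T(-8) + f(O(2))) + 40*(-76) = √(27 + (-1 + (½)*2 + ((½)*2)^(3/2))) + 40*(-76) = √(27 + (-1 + 1 + 1^(3/2))) - 3040 = √(27 + (-1 + 1 + 1)) - 3040 = √(27 + 1) - 3040 = √28 - 3040 = 2*√7 - 3040 = -3040 + 2*√7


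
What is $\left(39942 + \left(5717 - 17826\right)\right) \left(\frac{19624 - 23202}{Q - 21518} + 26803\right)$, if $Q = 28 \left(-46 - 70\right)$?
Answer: $\frac{9237865606554}{12383} \approx 7.4601 \cdot 10^{8}$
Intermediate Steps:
$Q = -3248$ ($Q = 28 \left(-116\right) = -3248$)
$\left(39942 + \left(5717 - 17826\right)\right) \left(\frac{19624 - 23202}{Q - 21518} + 26803\right) = \left(39942 + \left(5717 - 17826\right)\right) \left(\frac{19624 - 23202}{-3248 - 21518} + 26803\right) = \left(39942 + \left(5717 - 17826\right)\right) \left(- \frac{3578}{-24766} + 26803\right) = \left(39942 - 12109\right) \left(\left(-3578\right) \left(- \frac{1}{24766}\right) + 26803\right) = 27833 \left(\frac{1789}{12383} + 26803\right) = 27833 \cdot \frac{331903338}{12383} = \frac{9237865606554}{12383}$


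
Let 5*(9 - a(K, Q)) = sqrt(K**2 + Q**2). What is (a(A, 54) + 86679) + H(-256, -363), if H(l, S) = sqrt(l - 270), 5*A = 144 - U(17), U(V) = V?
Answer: 86688 - sqrt(89029)/25 + I*sqrt(526) ≈ 86676.0 + 22.935*I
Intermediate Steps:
A = 127/5 (A = (144 - 1*17)/5 = (144 - 17)/5 = (1/5)*127 = 127/5 ≈ 25.400)
H(l, S) = sqrt(-270 + l)
a(K, Q) = 9 - sqrt(K**2 + Q**2)/5
(a(A, 54) + 86679) + H(-256, -363) = ((9 - sqrt((127/5)**2 + 54**2)/5) + 86679) + sqrt(-270 - 256) = ((9 - sqrt(16129/25 + 2916)/5) + 86679) + sqrt(-526) = ((9 - sqrt(89029)/25) + 86679) + I*sqrt(526) = (86688 - sqrt(89029)/25) + I*sqrt(526) = 86688 - sqrt(89029)/25 + I*sqrt(526)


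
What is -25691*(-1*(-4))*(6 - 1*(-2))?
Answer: -822112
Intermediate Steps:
-25691*(-1*(-4))*(6 - 1*(-2)) = -102764*(6 + 2) = -102764*8 = -25691*32 = -822112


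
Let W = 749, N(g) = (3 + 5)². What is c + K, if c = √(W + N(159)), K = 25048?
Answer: 25048 + √813 ≈ 25077.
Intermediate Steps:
N(g) = 64 (N(g) = 8² = 64)
c = √813 (c = √(749 + 64) = √813 ≈ 28.513)
c + K = √813 + 25048 = 25048 + √813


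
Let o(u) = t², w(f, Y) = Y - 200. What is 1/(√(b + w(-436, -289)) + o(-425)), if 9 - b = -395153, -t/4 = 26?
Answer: 10816/116591183 - √394673/116591183 ≈ 8.7380e-5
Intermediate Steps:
t = -104 (t = -4*26 = -104)
w(f, Y) = -200 + Y
b = 395162 (b = 9 - 1*(-395153) = 9 + 395153 = 395162)
o(u) = 10816 (o(u) = (-104)² = 10816)
1/(√(b + w(-436, -289)) + o(-425)) = 1/(√(395162 + (-200 - 289)) + 10816) = 1/(√(395162 - 489) + 10816) = 1/(√394673 + 10816) = 1/(10816 + √394673)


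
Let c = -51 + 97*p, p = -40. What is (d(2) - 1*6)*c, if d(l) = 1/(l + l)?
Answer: 90413/4 ≈ 22603.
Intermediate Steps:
d(l) = 1/(2*l)
c = -3931 (c = -51 + 97*(-40) = -51 - 3880 = -3931)
(d(2) - 1*6)*c = ((½)/2 - 1*6)*(-3931) = ((½)*(½) - 6)*(-3931) = (¼ - 6)*(-3931) = -23/4*(-3931) = 90413/4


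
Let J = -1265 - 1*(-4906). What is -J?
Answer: -3641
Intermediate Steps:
J = 3641 (J = -1265 + 4906 = 3641)
-J = -1*3641 = -3641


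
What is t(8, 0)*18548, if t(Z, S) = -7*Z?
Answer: -1038688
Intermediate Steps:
t(8, 0)*18548 = -7*8*18548 = -56*18548 = -1038688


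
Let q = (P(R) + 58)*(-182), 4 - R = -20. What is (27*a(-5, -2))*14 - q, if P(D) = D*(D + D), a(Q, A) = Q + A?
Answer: 217574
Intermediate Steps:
R = 24 (R = 4 - 1*(-20) = 4 + 20 = 24)
a(Q, A) = A + Q
P(D) = 2*D² (P(D) = D*(2*D) = 2*D²)
q = -220220 (q = (2*24² + 58)*(-182) = (2*576 + 58)*(-182) = (1152 + 58)*(-182) = 1210*(-182) = -220220)
(27*a(-5, -2))*14 - q = (27*(-2 - 5))*14 - 1*(-220220) = (27*(-7))*14 + 220220 = -189*14 + 220220 = -2646 + 220220 = 217574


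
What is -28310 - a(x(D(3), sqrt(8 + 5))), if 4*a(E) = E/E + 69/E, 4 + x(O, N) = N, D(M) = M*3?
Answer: -113149/4 + 23*sqrt(13)/4 ≈ -28267.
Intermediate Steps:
D(M) = 3*M
x(O, N) = -4 + N
a(E) = 1/4 + 69/(4*E) (a(E) = (E/E + 69/E)/4 = (1 + 69/E)/4 = 1/4 + 69/(4*E))
-28310 - a(x(D(3), sqrt(8 + 5))) = -28310 - (69 + (-4 + sqrt(8 + 5)))/(4*(-4 + sqrt(8 + 5))) = -28310 - (69 + (-4 + sqrt(13)))/(4*(-4 + sqrt(13))) = -28310 - (65 + sqrt(13))/(4*(-4 + sqrt(13)))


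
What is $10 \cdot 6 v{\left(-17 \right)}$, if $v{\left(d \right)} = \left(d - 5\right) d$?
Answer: $22440$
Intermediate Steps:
$v{\left(d \right)} = d \left(-5 + d\right)$ ($v{\left(d \right)} = \left(-5 + d\right) d = d \left(-5 + d\right)$)
$10 \cdot 6 v{\left(-17 \right)} = 10 \cdot 6 \left(- 17 \left(-5 - 17\right)\right) = 60 \left(\left(-17\right) \left(-22\right)\right) = 60 \cdot 374 = 22440$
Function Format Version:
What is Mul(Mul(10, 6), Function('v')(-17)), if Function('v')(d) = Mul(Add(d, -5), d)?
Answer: 22440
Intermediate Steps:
Function('v')(d) = Mul(d, Add(-5, d)) (Function('v')(d) = Mul(Add(-5, d), d) = Mul(d, Add(-5, d)))
Mul(Mul(10, 6), Function('v')(-17)) = Mul(Mul(10, 6), Mul(-17, Add(-5, -17))) = Mul(60, Mul(-17, -22)) = Mul(60, 374) = 22440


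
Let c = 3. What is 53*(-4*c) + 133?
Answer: -503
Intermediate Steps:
53*(-4*c) + 133 = 53*(-4*3) + 133 = 53*(-12) + 133 = -636 + 133 = -503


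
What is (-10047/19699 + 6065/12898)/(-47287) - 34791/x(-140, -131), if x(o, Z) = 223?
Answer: -417998982442120001/2679249621667702 ≈ -156.01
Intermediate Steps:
(-10047/19699 + 6065/12898)/(-47287) - 34791/x(-140, -131) = (-10047/19699 + 6065/12898)/(-47287) - 34791/223 = (-10047*1/19699 + 6065*(1/12898))*(-1/47287) - 34791*1/223 = (-10047/19699 + 6065/12898)*(-1/47287) - 34791/223 = -10111771/254077702*(-1/47287) - 34791/223 = 10111771/12014572294474 - 34791/223 = -417998982442120001/2679249621667702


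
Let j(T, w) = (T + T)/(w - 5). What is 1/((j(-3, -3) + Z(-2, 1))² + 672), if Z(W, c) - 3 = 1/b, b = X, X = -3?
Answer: 144/98449 ≈ 0.0014627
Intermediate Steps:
b = -3
Z(W, c) = 8/3 (Z(W, c) = 3 + 1/(-3) = 3 - ⅓ = 8/3)
j(T, w) = 2*T/(-5 + w) (j(T, w) = (2*T)/(-5 + w) = 2*T/(-5 + w))
1/((j(-3, -3) + Z(-2, 1))² + 672) = 1/((2*(-3)/(-5 - 3) + 8/3)² + 672) = 1/((2*(-3)/(-8) + 8/3)² + 672) = 1/((2*(-3)*(-⅛) + 8/3)² + 672) = 1/((¾ + 8/3)² + 672) = 1/((41/12)² + 672) = 1/(1681/144 + 672) = 1/(98449/144) = 144/98449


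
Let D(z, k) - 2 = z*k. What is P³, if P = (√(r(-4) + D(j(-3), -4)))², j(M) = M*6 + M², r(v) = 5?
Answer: 79507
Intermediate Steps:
j(M) = M² + 6*M (j(M) = 6*M + M² = M² + 6*M)
D(z, k) = 2 + k*z (D(z, k) = 2 + z*k = 2 + k*z)
P = 43 (P = (√(5 + (2 - (-12)*(6 - 3))))² = (√(5 + (2 - (-12)*3)))² = (√(5 + (2 - 4*(-9))))² = (√(5 + (2 + 36)))² = (√(5 + 38))² = (√43)² = 43)
P³ = 43³ = 79507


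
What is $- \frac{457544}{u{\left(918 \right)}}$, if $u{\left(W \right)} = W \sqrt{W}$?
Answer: $- \frac{114386 \sqrt{102}}{70227} \approx -16.45$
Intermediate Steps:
$u{\left(W \right)} = W^{\frac{3}{2}}$
$- \frac{457544}{u{\left(918 \right)}} = - \frac{457544}{918^{\frac{3}{2}}} = - \frac{457544}{2754 \sqrt{102}} = - 457544 \frac{\sqrt{102}}{280908} = - \frac{114386 \sqrt{102}}{70227}$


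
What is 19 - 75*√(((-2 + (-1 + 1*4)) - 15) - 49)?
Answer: 19 - 225*I*√7 ≈ 19.0 - 595.29*I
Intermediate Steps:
19 - 75*√(((-2 + (-1 + 1*4)) - 15) - 49) = 19 - 75*√(((-2 + (-1 + 4)) - 15) - 49) = 19 - 75*√(((-2 + 3) - 15) - 49) = 19 - 75*√((1 - 15) - 49) = 19 - 75*√(-14 - 49) = 19 - 225*I*√7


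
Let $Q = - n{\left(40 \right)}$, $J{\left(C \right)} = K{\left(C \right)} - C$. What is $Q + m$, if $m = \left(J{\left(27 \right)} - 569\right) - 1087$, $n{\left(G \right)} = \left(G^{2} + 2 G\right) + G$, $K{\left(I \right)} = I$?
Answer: $-3376$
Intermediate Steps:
$J{\left(C \right)} = 0$ ($J{\left(C \right)} = C - C = 0$)
$n{\left(G \right)} = G^{2} + 3 G$
$m = -1656$ ($m = \left(0 - 569\right) - 1087 = -569 - 1087 = -1656$)
$Q = -1720$ ($Q = - 40 \left(3 + 40\right) = - 40 \cdot 43 = \left(-1\right) 1720 = -1720$)
$Q + m = -1720 - 1656 = -3376$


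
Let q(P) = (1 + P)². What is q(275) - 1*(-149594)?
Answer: 225770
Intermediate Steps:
q(275) - 1*(-149594) = (1 + 275)² - 1*(-149594) = 276² + 149594 = 76176 + 149594 = 225770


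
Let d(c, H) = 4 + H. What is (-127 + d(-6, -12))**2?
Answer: 18225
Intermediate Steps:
(-127 + d(-6, -12))**2 = (-127 + (4 - 12))**2 = (-127 - 8)**2 = (-135)**2 = 18225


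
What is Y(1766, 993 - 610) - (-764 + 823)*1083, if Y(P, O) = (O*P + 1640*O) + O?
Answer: 1240984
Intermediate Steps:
Y(P, O) = 1641*O + O*P (Y(P, O) = (1640*O + O*P) + O = 1641*O + O*P)
Y(1766, 993 - 610) - (-764 + 823)*1083 = (993 - 610)*(1641 + 1766) - (-764 + 823)*1083 = 383*3407 - 59*1083 = 1304881 - 1*63897 = 1304881 - 63897 = 1240984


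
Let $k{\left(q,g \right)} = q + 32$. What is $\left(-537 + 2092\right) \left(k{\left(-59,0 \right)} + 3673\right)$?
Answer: $5669530$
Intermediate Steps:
$k{\left(q,g \right)} = 32 + q$
$\left(-537 + 2092\right) \left(k{\left(-59,0 \right)} + 3673\right) = \left(-537 + 2092\right) \left(\left(32 - 59\right) + 3673\right) = 1555 \left(-27 + 3673\right) = 1555 \cdot 3646 = 5669530$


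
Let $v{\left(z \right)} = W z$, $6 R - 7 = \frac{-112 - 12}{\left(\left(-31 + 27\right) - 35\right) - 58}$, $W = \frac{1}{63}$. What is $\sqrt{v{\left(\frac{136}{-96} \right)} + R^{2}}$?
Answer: $\frac{\sqrt{70250439}}{6111} \approx 1.3716$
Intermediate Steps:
$W = \frac{1}{63} \approx 0.015873$
$R = \frac{803}{582}$ ($R = \frac{7}{6} + \frac{\left(-112 - 12\right) \frac{1}{\left(\left(-31 + 27\right) - 35\right) - 58}}{6} = \frac{7}{6} + \frac{\left(-124\right) \frac{1}{\left(-4 - 35\right) - 58}}{6} = \frac{7}{6} + \frac{\left(-124\right) \frac{1}{-39 - 58}}{6} = \frac{7}{6} + \frac{\left(-124\right) \frac{1}{-97}}{6} = \frac{7}{6} + \frac{\left(-124\right) \left(- \frac{1}{97}\right)}{6} = \frac{7}{6} + \frac{1}{6} \cdot \frac{124}{97} = \frac{7}{6} + \frac{62}{291} = \frac{803}{582} \approx 1.3797$)
$v{\left(z \right)} = \frac{z}{63}$
$\sqrt{v{\left(\frac{136}{-96} \right)} + R^{2}} = \sqrt{\frac{136 \frac{1}{-96}}{63} + \left(\frac{803}{582}\right)^{2}} = \sqrt{\frac{136 \left(- \frac{1}{96}\right)}{63} + \frac{644809}{338724}} = \sqrt{\frac{1}{63} \left(- \frac{17}{12}\right) + \frac{644809}{338724}} = \sqrt{- \frac{17}{756} + \frac{644809}{338724}} = \sqrt{\frac{3345259}{1778301}} = \frac{\sqrt{70250439}}{6111}$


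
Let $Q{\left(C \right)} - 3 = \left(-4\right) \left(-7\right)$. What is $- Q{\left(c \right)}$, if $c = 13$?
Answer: $-31$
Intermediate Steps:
$Q{\left(C \right)} = 31$ ($Q{\left(C \right)} = 3 - -28 = 3 + 28 = 31$)
$- Q{\left(c \right)} = \left(-1\right) 31 = -31$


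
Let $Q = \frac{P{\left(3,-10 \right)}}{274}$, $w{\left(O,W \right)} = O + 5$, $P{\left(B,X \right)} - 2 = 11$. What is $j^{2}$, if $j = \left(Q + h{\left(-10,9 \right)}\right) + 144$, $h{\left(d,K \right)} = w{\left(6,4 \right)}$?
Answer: $\frac{1804805289}{75076} \approx 24040.0$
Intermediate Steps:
$P{\left(B,X \right)} = 13$ ($P{\left(B,X \right)} = 2 + 11 = 13$)
$w{\left(O,W \right)} = 5 + O$
$Q = \frac{13}{274} \approx 0.047445$
$h{\left(d,K \right)} = 11$ ($h{\left(d,K \right)} = 5 + 6 = 11$)
$j = \frac{42483}{274}$ ($j = \left(\frac{13}{274} + 11\right) + 144 = \frac{3027}{274} + 144 = \frac{42483}{274} \approx 155.05$)
$j^{2} = \left(\frac{42483}{274}\right)^{2} = \frac{1804805289}{75076}$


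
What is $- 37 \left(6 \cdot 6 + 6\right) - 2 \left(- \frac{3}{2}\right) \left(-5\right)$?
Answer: $23310$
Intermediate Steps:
$- 37 \left(6 \cdot 6 + 6\right) - 2 \left(- \frac{3}{2}\right) \left(-5\right) = - 37 \left(36 + 6\right) - 2 \left(\left(-3\right) \frac{1}{2}\right) \left(-5\right) = \left(-37\right) 42 \left(-2\right) \left(- \frac{3}{2}\right) \left(-5\right) = - 1554 \cdot 3 \left(-5\right) = \left(-1554\right) \left(-15\right) = 23310$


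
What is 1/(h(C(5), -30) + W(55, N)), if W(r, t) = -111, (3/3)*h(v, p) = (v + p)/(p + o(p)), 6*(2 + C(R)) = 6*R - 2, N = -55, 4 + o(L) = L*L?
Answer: -1299/144230 ≈ -0.0090064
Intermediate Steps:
o(L) = -4 + L² (o(L) = -4 + L*L = -4 + L²)
C(R) = -7/3 + R (C(R) = -2 + (6*R - 2)/6 = -2 + (-2 + 6*R)/6 = -2 + (-⅓ + R) = -7/3 + R)
h(v, p) = (p + v)/(-4 + p + p²) (h(v, p) = (v + p)/(p + (-4 + p²)) = (p + v)/(-4 + p + p²))
1/(h(C(5), -30) + W(55, N)) = 1/((-30 + (-7/3 + 5))/(-4 - 30 + (-30)²) - 111) = 1/((-30 + 8/3)/(-4 - 30 + 900) - 111) = 1/(-82/3/866 - 111) = 1/((1/866)*(-82/3) - 111) = 1/(-41/1299 - 111) = 1/(-144230/1299) = -1299/144230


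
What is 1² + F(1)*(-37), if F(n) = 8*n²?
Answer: -295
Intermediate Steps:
1² + F(1)*(-37) = 1² + (8*1²)*(-37) = 1 + (8*1)*(-37) = 1 + 8*(-37) = 1 - 296 = -295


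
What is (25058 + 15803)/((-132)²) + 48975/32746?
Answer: 1095687353/285283152 ≈ 3.8407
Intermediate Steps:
(25058 + 15803)/((-132)²) + 48975/32746 = 40861/17424 + 48975*(1/32746) = 40861*(1/17424) + 48975/32746 = 40861/17424 + 48975/32746 = 1095687353/285283152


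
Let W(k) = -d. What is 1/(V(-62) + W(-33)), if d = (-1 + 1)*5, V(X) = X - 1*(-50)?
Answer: -1/12 ≈ -0.083333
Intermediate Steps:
V(X) = 50 + X (V(X) = X + 50 = 50 + X)
d = 0 (d = 0*5 = 0)
W(k) = 0 (W(k) = -1*0 = 0)
1/(V(-62) + W(-33)) = 1/((50 - 62) + 0) = 1/(-12 + 0) = 1/(-12) = -1/12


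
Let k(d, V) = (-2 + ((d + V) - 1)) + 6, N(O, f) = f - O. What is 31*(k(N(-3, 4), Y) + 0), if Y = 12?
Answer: 682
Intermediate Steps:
k(d, V) = 3 + V + d (k(d, V) = (-2 + ((V + d) - 1)) + 6 = (-2 + (-1 + V + d)) + 6 = (-3 + V + d) + 6 = 3 + V + d)
31*(k(N(-3, 4), Y) + 0) = 31*((3 + 12 + (4 - 1*(-3))) + 0) = 31*((3 + 12 + (4 + 3)) + 0) = 31*((3 + 12 + 7) + 0) = 31*(22 + 0) = 31*22 = 682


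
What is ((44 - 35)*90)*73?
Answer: 59130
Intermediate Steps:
((44 - 35)*90)*73 = (9*90)*73 = 810*73 = 59130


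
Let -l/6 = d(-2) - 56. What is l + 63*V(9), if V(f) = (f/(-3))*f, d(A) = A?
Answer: -1353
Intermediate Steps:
V(f) = -f²/3 (V(f) = (f*(-⅓))*f = (-f/3)*f = -f²/3)
l = 348 (l = -6*(-2 - 56) = -6*(-58) = 348)
l + 63*V(9) = 348 + 63*(-⅓*9²) = 348 + 63*(-⅓*81) = 348 + 63*(-27) = 348 - 1701 = -1353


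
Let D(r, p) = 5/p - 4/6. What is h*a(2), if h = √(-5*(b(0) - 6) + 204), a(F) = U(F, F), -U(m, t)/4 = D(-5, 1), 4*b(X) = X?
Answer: -52*√26 ≈ -265.15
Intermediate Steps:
b(X) = X/4
D(r, p) = -⅔ + 5/p (D(r, p) = 5/p - 4*⅙ = 5/p - ⅔ = -⅔ + 5/p)
U(m, t) = -52/3 (U(m, t) = -4*(-⅔ + 5/1) = -4*(-⅔ + 5*1) = -4*(-⅔ + 5) = -4*13/3 = -52/3)
a(F) = -52/3
h = 3*√26 (h = √(-5*((¼)*0 - 6) + 204) = √(-5*(0 - 6) + 204) = √(-5*(-6) + 204) = √(30 + 204) = √234 = 3*√26 ≈ 15.297)
h*a(2) = (3*√26)*(-52/3) = -52*√26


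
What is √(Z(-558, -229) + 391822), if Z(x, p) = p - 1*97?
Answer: 2*√97874 ≈ 625.70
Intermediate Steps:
Z(x, p) = -97 + p (Z(x, p) = p - 97 = -97 + p)
√(Z(-558, -229) + 391822) = √((-97 - 229) + 391822) = √(-326 + 391822) = √391496 = 2*√97874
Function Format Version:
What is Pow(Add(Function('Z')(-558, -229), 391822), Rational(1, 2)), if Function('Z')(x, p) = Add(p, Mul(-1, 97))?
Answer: Mul(2, Pow(97874, Rational(1, 2))) ≈ 625.70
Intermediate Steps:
Function('Z')(x, p) = Add(-97, p) (Function('Z')(x, p) = Add(p, -97) = Add(-97, p))
Pow(Add(Function('Z')(-558, -229), 391822), Rational(1, 2)) = Pow(Add(Add(-97, -229), 391822), Rational(1, 2)) = Pow(Add(-326, 391822), Rational(1, 2)) = Pow(391496, Rational(1, 2)) = Mul(2, Pow(97874, Rational(1, 2)))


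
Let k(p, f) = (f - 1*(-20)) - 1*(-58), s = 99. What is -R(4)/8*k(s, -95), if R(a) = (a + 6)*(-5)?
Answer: -425/4 ≈ -106.25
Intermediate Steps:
k(p, f) = 78 + f (k(p, f) = (f + 20) + 58 = (20 + f) + 58 = 78 + f)
R(a) = -30 - 5*a (R(a) = (6 + a)*(-5) = -30 - 5*a)
-R(4)/8*k(s, -95) = -(-30 - 5*4)/8*(78 - 95) = -(-30 - 20)*(1/8)*(-17) = -(-50*1/8)*(-17) = -(-25)*(-17)/4 = -1*425/4 = -425/4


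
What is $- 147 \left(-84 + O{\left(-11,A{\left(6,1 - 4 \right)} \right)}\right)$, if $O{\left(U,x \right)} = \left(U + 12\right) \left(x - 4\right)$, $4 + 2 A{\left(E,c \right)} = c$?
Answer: $\frac{26901}{2} \approx 13451.0$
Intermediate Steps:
$A{\left(E,c \right)} = -2 + \frac{c}{2}$
$O{\left(U,x \right)} = \left(-4 + x\right) \left(12 + U\right)$ ($O{\left(U,x \right)} = \left(12 + U\right) \left(-4 + x\right) = \left(-4 + x\right) \left(12 + U\right)$)
$- 147 \left(-84 + O{\left(-11,A{\left(6,1 - 4 \right)} \right)}\right) = - 147 \left(-84 - \left(4 - \left(-2 + \frac{1 - 4}{2}\right)\right)\right) = - 147 \left(-84 + \left(-48 + 44 + 12 \left(-2 + \frac{1}{2} \left(-3\right)\right) - 11 \left(-2 + \frac{1}{2} \left(-3\right)\right)\right)\right) = - 147 \left(-84 + \left(-48 + 44 + 12 \left(-2 - \frac{3}{2}\right) - 11 \left(-2 - \frac{3}{2}\right)\right)\right) = - 147 \left(-84 + \left(-48 + 44 + 12 \left(- \frac{7}{2}\right) - - \frac{77}{2}\right)\right) = - 147 \left(-84 + \left(-48 + 44 - 42 + \frac{77}{2}\right)\right) = - 147 \left(-84 - \frac{15}{2}\right) = \left(-147\right) \left(- \frac{183}{2}\right) = \frac{26901}{2}$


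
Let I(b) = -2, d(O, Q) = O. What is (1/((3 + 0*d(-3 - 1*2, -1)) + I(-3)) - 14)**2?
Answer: 169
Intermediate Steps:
(1/((3 + 0*d(-3 - 1*2, -1)) + I(-3)) - 14)**2 = (1/((3 + 0*(-3 - 1*2)) - 2) - 14)**2 = (1/((3 + 0*(-3 - 2)) - 2) - 14)**2 = (1/((3 + 0*(-5)) - 2) - 14)**2 = (1/((3 + 0) - 2) - 14)**2 = (1/(3 - 2) - 14)**2 = (1/1 - 14)**2 = (1 - 14)**2 = (-13)**2 = 169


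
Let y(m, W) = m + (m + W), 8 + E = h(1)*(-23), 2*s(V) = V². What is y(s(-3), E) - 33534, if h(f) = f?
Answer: -33556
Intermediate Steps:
s(V) = V²/2
E = -31 (E = -8 + 1*(-23) = -8 - 23 = -31)
y(m, W) = W + 2*m (y(m, W) = m + (W + m) = W + 2*m)
y(s(-3), E) - 33534 = (-31 + 2*((½)*(-3)²)) - 33534 = (-31 + 2*((½)*9)) - 33534 = (-31 + 2*(9/2)) - 33534 = (-31 + 9) - 33534 = -22 - 33534 = -33556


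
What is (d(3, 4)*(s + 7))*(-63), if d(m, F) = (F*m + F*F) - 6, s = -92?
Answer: 117810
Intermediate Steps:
d(m, F) = -6 + F**2 + F*m (d(m, F) = (F*m + F**2) - 6 = (F**2 + F*m) - 6 = -6 + F**2 + F*m)
(d(3, 4)*(s + 7))*(-63) = ((-6 + 4**2 + 4*3)*(-92 + 7))*(-63) = ((-6 + 16 + 12)*(-85))*(-63) = (22*(-85))*(-63) = -1870*(-63) = 117810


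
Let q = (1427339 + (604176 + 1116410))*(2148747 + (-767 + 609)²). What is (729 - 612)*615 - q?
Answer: -6842679127720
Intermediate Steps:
q = 6842679199675 (q = (1427339 + 1720586)*(2148747 + (-158)²) = 3147925*(2148747 + 24964) = 3147925*2173711 = 6842679199675)
(729 - 612)*615 - q = (729 - 612)*615 - 1*6842679199675 = 117*615 - 6842679199675 = 71955 - 6842679199675 = -6842679127720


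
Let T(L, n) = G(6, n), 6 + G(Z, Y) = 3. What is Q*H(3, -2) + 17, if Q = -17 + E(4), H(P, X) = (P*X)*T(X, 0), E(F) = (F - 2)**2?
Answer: -217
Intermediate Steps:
G(Z, Y) = -3 (G(Z, Y) = -6 + 3 = -3)
E(F) = (-2 + F)**2
T(L, n) = -3
H(P, X) = -3*P*X (H(P, X) = (P*X)*(-3) = -3*P*X)
Q = -13 (Q = -17 + (-2 + 4)**2 = -17 + 2**2 = -17 + 4 = -13)
Q*H(3, -2) + 17 = -(-39)*3*(-2) + 17 = -13*18 + 17 = -234 + 17 = -217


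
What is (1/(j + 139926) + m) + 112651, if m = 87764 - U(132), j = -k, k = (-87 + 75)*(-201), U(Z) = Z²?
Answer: 25163824375/137514 ≈ 1.8299e+5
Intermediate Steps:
k = 2412 (k = -12*(-201) = 2412)
j = -2412 (j = -1*2412 = -2412)
m = 70340 (m = 87764 - 1*132² = 87764 - 1*17424 = 87764 - 17424 = 70340)
(1/(j + 139926) + m) + 112651 = (1/(-2412 + 139926) + 70340) + 112651 = (1/137514 + 70340) + 112651 = 9672734761/137514 + 112651 = 25163824375/137514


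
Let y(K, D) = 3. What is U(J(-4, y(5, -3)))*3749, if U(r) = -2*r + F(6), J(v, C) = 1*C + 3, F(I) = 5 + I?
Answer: -3749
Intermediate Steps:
J(v, C) = 3 + C (J(v, C) = C + 3 = 3 + C)
U(r) = 11 - 2*r (U(r) = -2*r + (5 + 6) = -2*r + 11 = 11 - 2*r)
U(J(-4, y(5, -3)))*3749 = (11 - 2*(3 + 3))*3749 = (11 - 2*6)*3749 = (11 - 12)*3749 = -1*3749 = -3749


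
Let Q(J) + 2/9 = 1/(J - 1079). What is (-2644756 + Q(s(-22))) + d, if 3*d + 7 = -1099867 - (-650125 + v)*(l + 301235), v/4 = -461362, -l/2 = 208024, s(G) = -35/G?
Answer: -6791697790473541/71109 ≈ -9.5511e+10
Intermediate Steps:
l = -416048 (l = -2*208024 = -416048)
v = -1845448 (v = 4*(-461362) = -1845448)
d = -286525322723/3 (d = -7/3 + (-1099867 - (-650125 - 1845448)*(-416048 + 301235))/3 = -7/3 + (-1099867 - (-2495573)*(-114813))/3 = -7/3 + (-1099867 - 1*286524222849)/3 = -7/3 + (-1099867 - 286524222849)/3 = -7/3 + (⅓)*(-286525322716) = -7/3 - 286525322716/3 = -286525322723/3 ≈ -9.5508e+10)
Q(J) = -2/9 + 1/(-1079 + J) (Q(J) = -2/9 + 1/(J - 1079) = -2/9 + 1/(-1079 + J))
(-2644756 + Q(s(-22))) + d = (-2644756 + (2167 - (-70)/(-22))/(9*(-1079 - 35/(-22)))) - 286525322723/3 = (-2644756 + (2167 - (-70)*(-1)/22)/(9*(-1079 - 35*(-1/22)))) - 286525322723/3 = (-2644756 + (2167 - 2*35/22)/(9*(-1079 + 35/22))) - 286525322723/3 = (-2644756 + (2167 - 35/11)/(9*(-23703/22))) - 286525322723/3 = (-2644756 + (⅑)*(-22/23703)*(23802/11)) - 286525322723/3 = (-2644756 - 15868/71109) - 286525322723/3 = -188065970272/71109 - 286525322723/3 = -6791697790473541/71109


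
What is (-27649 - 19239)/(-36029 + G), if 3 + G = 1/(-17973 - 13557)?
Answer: 1478378640/1136088961 ≈ 1.3013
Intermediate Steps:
G = -94591/31530 (G = -3 + 1/(-17973 - 13557) = -3 + 1/(-31530) = -3 - 1/31530 = -94591/31530 ≈ -3.0000)
(-27649 - 19239)/(-36029 + G) = (-27649 - 19239)/(-36029 - 94591/31530) = -46888/(-1136088961/31530) = -46888*(-31530/1136088961) = 1478378640/1136088961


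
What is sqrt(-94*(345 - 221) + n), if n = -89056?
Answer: 2*I*sqrt(25178) ≈ 317.35*I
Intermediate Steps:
sqrt(-94*(345 - 221) + n) = sqrt(-94*(345 - 221) - 89056) = sqrt(-94*124 - 89056) = sqrt(-11656 - 89056) = sqrt(-100712) = 2*I*sqrt(25178)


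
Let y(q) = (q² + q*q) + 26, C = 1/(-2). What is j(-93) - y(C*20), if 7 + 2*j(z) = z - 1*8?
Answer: -280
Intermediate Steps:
C = -½ ≈ -0.50000
j(z) = -15/2 + z/2 (j(z) = -7/2 + (z - 1*8)/2 = -7/2 + (z - 8)/2 = -7/2 + (-8 + z)/2 = -7/2 + (-4 + z/2) = -15/2 + z/2)
y(q) = 26 + 2*q² (y(q) = (q² + q²) + 26 = 2*q² + 26 = 26 + 2*q²)
j(-93) - y(C*20) = (-15/2 + (½)*(-93)) - (26 + 2*(-½*20)²) = (-15/2 - 93/2) - (26 + 2*(-10)²) = -54 - (26 + 2*100) = -54 - (26 + 200) = -54 - 1*226 = -54 - 226 = -280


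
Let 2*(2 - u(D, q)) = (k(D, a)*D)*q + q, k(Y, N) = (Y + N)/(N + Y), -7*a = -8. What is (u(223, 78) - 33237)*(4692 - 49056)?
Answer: 1862001444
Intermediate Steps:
a = 8/7 (a = -⅐*(-8) = 8/7 ≈ 1.1429)
k(Y, N) = 1 (k(Y, N) = (N + Y)/(N + Y) = 1)
u(D, q) = 2 - q/2 - D*q/2 (u(D, q) = 2 - ((1*D)*q + q)/2 = 2 - (D*q + q)/2 = 2 - (q + D*q)/2 = 2 + (-q/2 - D*q/2) = 2 - q/2 - D*q/2)
(u(223, 78) - 33237)*(4692 - 49056) = ((2 - ½*78 - ½*223*78) - 33237)*(4692 - 49056) = ((2 - 39 - 8697) - 33237)*(-44364) = (-8734 - 33237)*(-44364) = -41971*(-44364) = 1862001444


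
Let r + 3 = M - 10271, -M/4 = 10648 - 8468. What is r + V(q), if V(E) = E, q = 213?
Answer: -18781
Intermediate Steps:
M = -8720 (M = -4*(10648 - 8468) = -4*2180 = -8720)
r = -18994 (r = -3 + (-8720 - 10271) = -3 - 18991 = -18994)
r + V(q) = -18994 + 213 = -18781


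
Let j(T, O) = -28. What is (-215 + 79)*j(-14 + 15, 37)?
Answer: 3808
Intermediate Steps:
(-215 + 79)*j(-14 + 15, 37) = (-215 + 79)*(-28) = -136*(-28) = 3808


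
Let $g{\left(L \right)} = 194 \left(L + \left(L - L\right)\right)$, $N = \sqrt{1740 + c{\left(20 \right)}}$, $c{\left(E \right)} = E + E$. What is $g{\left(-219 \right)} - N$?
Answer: $-42486 - 2 \sqrt{445} \approx -42528.0$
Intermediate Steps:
$c{\left(E \right)} = 2 E$
$N = 2 \sqrt{445}$ ($N = \sqrt{1740 + 2 \cdot 20} = \sqrt{1740 + 40} = \sqrt{1780} = 2 \sqrt{445} \approx 42.19$)
$g{\left(L \right)} = 194 L$ ($g{\left(L \right)} = 194 \left(L + 0\right) = 194 L$)
$g{\left(-219 \right)} - N = 194 \left(-219\right) - 2 \sqrt{445} = -42486 - 2 \sqrt{445}$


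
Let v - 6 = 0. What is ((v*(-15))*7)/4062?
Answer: -105/677 ≈ -0.15510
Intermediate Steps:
v = 6 (v = 6 + 0 = 6)
((v*(-15))*7)/4062 = ((6*(-15))*7)/4062 = -90*7*(1/4062) = -630*1/4062 = -105/677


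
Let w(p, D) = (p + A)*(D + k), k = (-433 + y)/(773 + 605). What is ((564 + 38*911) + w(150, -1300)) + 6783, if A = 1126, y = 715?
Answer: -1113819399/689 ≈ -1.6166e+6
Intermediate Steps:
k = 141/689 (k = (-433 + 715)/(773 + 605) = 282/1378 = 282*(1/1378) = 141/689 ≈ 0.20464)
w(p, D) = (1126 + p)*(141/689 + D) (w(p, D) = (p + 1126)*(D + 141/689) = (1126 + p)*(141/689 + D))
((564 + 38*911) + w(150, -1300)) + 6783 = ((564 + 38*911) + (158766/689 + 1126*(-1300) + (141/689)*150 - 1300*150)) + 6783 = ((564 + 34618) + (158766/689 - 1463800 + 21150/689 - 195000)) + 6783 = (35182 - 1142733284/689) + 6783 = -1118492886/689 + 6783 = -1113819399/689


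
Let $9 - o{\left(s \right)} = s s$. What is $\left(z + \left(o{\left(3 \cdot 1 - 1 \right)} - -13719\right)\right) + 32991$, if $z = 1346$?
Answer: $48061$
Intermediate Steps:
$o{\left(s \right)} = 9 - s^{2}$ ($o{\left(s \right)} = 9 - s s = 9 - s^{2}$)
$\left(z + \left(o{\left(3 \cdot 1 - 1 \right)} - -13719\right)\right) + 32991 = \left(1346 + \left(\left(9 - \left(3 \cdot 1 - 1\right)^{2}\right) - -13719\right)\right) + 32991 = \left(1346 + \left(\left(9 - \left(3 - 1\right)^{2}\right) + 13719\right)\right) + 32991 = \left(1346 + \left(\left(9 - 2^{2}\right) + 13719\right)\right) + 32991 = \left(1346 + \left(\left(9 - 4\right) + 13719\right)\right) + 32991 = \left(1346 + \left(5 + 13719\right)\right) + 32991 = \left(1346 + 13724\right) + 32991 = 15070 + 32991 = 48061$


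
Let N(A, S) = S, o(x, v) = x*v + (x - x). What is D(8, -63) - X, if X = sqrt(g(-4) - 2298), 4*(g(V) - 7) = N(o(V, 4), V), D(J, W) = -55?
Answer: -55 - 2*I*sqrt(573) ≈ -55.0 - 47.875*I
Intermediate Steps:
o(x, v) = v*x (o(x, v) = v*x + 0 = v*x)
g(V) = 7 + V/4
X = 2*I*sqrt(573) (X = sqrt((7 + (1/4)*(-4)) - 2298) = sqrt((7 - 1) - 2298) = sqrt(6 - 2298) = sqrt(-2292) = 2*I*sqrt(573) ≈ 47.875*I)
D(8, -63) - X = -55 - 2*I*sqrt(573)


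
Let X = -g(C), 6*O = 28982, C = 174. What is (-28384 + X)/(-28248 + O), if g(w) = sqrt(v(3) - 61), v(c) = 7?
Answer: 85152/70253 + 9*I*sqrt(6)/70253 ≈ 1.2121 + 0.0003138*I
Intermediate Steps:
O = 14491/3 (O = (1/6)*28982 = 14491/3 ≈ 4830.3)
g(w) = 3*I*sqrt(6) (g(w) = sqrt(7 - 61) = sqrt(-54) = 3*I*sqrt(6))
X = -3*I*sqrt(6) ≈ -7.3485*I
(-28384 + X)/(-28248 + O) = (-28384 - 3*I*sqrt(6))/(-28248 + 14491/3) = (-28384 - 3*I*sqrt(6))/(-70253/3) = (-28384 - 3*I*sqrt(6))*(-3/70253) = 85152/70253 + 9*I*sqrt(6)/70253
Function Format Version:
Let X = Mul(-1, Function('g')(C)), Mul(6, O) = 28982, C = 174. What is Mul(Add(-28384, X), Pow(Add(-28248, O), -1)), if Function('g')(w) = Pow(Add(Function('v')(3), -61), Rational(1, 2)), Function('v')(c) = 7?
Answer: Add(Rational(85152, 70253), Mul(Rational(9, 70253), I, Pow(6, Rational(1, 2)))) ≈ Add(1.2121, Mul(0.00031380, I))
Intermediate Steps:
O = Rational(14491, 3) (O = Mul(Rational(1, 6), 28982) = Rational(14491, 3) ≈ 4830.3)
Function('g')(w) = Mul(3, I, Pow(6, Rational(1, 2))) (Function('g')(w) = Pow(Add(7, -61), Rational(1, 2)) = Pow(-54, Rational(1, 2)) = Mul(3, I, Pow(6, Rational(1, 2))))
X = Mul(-3, I, Pow(6, Rational(1, 2))) (X = Mul(-1, Mul(3, I, Pow(6, Rational(1, 2)))) = Mul(-3, I, Pow(6, Rational(1, 2))) ≈ Mul(-7.3485, I))
Mul(Add(-28384, X), Pow(Add(-28248, O), -1)) = Mul(Add(-28384, Mul(-3, I, Pow(6, Rational(1, 2)))), Pow(Add(-28248, Rational(14491, 3)), -1)) = Mul(Add(-28384, Mul(-3, I, Pow(6, Rational(1, 2)))), Pow(Rational(-70253, 3), -1)) = Mul(Add(-28384, Mul(-3, I, Pow(6, Rational(1, 2)))), Rational(-3, 70253)) = Add(Rational(85152, 70253), Mul(Rational(9, 70253), I, Pow(6, Rational(1, 2))))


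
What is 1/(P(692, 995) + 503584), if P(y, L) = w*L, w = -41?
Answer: 1/462789 ≈ 2.1608e-6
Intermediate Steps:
P(y, L) = -41*L
1/(P(692, 995) + 503584) = 1/(-41*995 + 503584) = 1/(-40795 + 503584) = 1/462789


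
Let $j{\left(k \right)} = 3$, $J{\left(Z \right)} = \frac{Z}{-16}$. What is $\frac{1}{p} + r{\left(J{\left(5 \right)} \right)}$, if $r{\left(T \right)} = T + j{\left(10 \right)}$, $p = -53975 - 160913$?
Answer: $\frac{1155021}{429776} \approx 2.6875$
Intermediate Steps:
$J{\left(Z \right)} = - \frac{Z}{16}$ ($J{\left(Z \right)} = Z \left(- \frac{1}{16}\right) = - \frac{Z}{16}$)
$p = -214888$
$r{\left(T \right)} = 3 + T$ ($r{\left(T \right)} = T + 3 = 3 + T$)
$\frac{1}{p} + r{\left(J{\left(5 \right)} \right)} = \frac{1}{-214888} + \left(3 - \frac{5}{16}\right) = - \frac{1}{214888} + \left(3 - \frac{5}{16}\right) = - \frac{1}{214888} + \frac{43}{16} = \frac{1155021}{429776}$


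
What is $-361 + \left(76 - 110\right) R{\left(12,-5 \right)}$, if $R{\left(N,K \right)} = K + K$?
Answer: $-21$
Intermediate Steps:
$R{\left(N,K \right)} = 2 K$
$-361 + \left(76 - 110\right) R{\left(12,-5 \right)} = -361 + \left(76 - 110\right) 2 \left(-5\right) = -361 + \left(76 - 110\right) \left(-10\right) = -361 - -340 = -361 + 340 = -21$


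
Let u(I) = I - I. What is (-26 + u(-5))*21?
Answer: -546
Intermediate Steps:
u(I) = 0
(-26 + u(-5))*21 = (-26 + 0)*21 = -26*21 = -546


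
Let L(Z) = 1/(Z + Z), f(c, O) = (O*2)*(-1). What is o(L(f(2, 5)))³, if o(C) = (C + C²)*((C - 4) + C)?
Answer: 472729139/64000000000 ≈ 0.0073864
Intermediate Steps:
f(c, O) = -2*O (f(c, O) = (2*O)*(-1) = -2*O)
L(Z) = 1/(2*Z)
o(C) = (-4 + 2*C)*(C + C²) (o(C) = (C + C²)*((-4 + C) + C) = (C + C²)*(-4 + 2*C) = (-4 + 2*C)*(C + C²))
o(L(f(2, 5)))³ = (2*(1/(2*((-2*5))))*(-2 + (1/(2*((-2*5))))² - 1/(2*((-2*5)))))³ = (2*((½)/(-10))*(-2 + ((½)/(-10))² - 1/(2*(-10))))³ = (2*((½)*(-⅒))*(-2 + ((½)*(-⅒))² - (-1)/(2*10)))³ = (2*(-1/20)*(-2 + (-1/20)² - 1*(-1/20)))³ = (2*(-1/20)*(-2 + 1/400 + 1/20))³ = (2*(-1/20)*(-779/400))³ = (779/4000)³ = 472729139/64000000000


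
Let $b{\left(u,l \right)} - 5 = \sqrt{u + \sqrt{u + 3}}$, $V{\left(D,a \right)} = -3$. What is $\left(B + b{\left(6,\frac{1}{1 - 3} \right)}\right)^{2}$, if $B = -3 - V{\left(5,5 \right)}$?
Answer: $64$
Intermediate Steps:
$b{\left(u,l \right)} = 5 + \sqrt{u + \sqrt{3 + u}}$ ($b{\left(u,l \right)} = 5 + \sqrt{u + \sqrt{u + 3}} = 5 + \sqrt{u + \sqrt{3 + u}}$)
$B = 0$ ($B = -3 - -3 = -3 + 3 = 0$)
$\left(B + b{\left(6,\frac{1}{1 - 3} \right)}\right)^{2} = \left(0 + \left(5 + \sqrt{6 + \sqrt{3 + 6}}\right)\right)^{2} = \left(0 + \left(5 + \sqrt{6 + \sqrt{9}}\right)\right)^{2} = \left(0 + \left(5 + \sqrt{6 + 3}\right)\right)^{2} = \left(0 + \left(5 + \sqrt{9}\right)\right)^{2} = \left(0 + \left(5 + 3\right)\right)^{2} = \left(0 + 8\right)^{2} = 8^{2} = 64$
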